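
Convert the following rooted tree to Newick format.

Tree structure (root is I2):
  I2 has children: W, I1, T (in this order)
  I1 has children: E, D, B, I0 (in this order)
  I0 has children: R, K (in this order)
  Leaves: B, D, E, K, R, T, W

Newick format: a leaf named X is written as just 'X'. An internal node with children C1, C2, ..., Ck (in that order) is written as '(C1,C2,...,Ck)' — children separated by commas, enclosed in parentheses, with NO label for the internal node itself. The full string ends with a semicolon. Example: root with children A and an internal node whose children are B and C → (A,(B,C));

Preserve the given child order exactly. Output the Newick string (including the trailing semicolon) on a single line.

Answer: (W,(E,D,B,(R,K)),T);

Derivation:
internal I2 with children ['W', 'I1', 'T']
  leaf 'W' → 'W'
  internal I1 with children ['E', 'D', 'B', 'I0']
    leaf 'E' → 'E'
    leaf 'D' → 'D'
    leaf 'B' → 'B'
    internal I0 with children ['R', 'K']
      leaf 'R' → 'R'
      leaf 'K' → 'K'
    → '(R,K)'
  → '(E,D,B,(R,K))'
  leaf 'T' → 'T'
→ '(W,(E,D,B,(R,K)),T)'
Final: (W,(E,D,B,(R,K)),T);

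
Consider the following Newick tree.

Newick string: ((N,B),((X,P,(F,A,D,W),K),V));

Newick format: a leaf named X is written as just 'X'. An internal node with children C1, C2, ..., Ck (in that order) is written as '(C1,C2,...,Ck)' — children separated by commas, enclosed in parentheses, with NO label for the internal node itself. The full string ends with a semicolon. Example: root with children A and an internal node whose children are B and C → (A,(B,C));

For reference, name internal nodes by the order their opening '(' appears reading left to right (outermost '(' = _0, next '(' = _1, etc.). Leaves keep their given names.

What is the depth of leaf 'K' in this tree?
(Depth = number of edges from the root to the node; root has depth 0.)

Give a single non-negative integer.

Answer: 3

Derivation:
Newick: ((N,B),((X,P,(F,A,D,W),K),V));
Naming internals by '(' encounter order: outermost '(' = _0, next = _1, ...
Query node: K
Path from root: _0 -> _2 -> _3 -> K
Depth of K: 3 (number of edges from root)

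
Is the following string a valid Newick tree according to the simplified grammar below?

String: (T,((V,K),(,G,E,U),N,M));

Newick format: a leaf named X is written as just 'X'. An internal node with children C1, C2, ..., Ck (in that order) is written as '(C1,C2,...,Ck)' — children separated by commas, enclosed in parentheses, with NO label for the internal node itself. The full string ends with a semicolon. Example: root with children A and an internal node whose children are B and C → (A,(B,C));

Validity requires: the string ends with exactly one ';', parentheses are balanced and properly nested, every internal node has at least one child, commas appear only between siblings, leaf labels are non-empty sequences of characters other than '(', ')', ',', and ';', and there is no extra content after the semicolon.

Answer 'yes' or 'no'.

Input: (T,((V,K),(,G,E,U),N,M));
Paren balance: 4 '(' vs 4 ')' OK
Ends with single ';': True
Full parse: FAILS (empty leaf label at pos 11)
Valid: False

Answer: no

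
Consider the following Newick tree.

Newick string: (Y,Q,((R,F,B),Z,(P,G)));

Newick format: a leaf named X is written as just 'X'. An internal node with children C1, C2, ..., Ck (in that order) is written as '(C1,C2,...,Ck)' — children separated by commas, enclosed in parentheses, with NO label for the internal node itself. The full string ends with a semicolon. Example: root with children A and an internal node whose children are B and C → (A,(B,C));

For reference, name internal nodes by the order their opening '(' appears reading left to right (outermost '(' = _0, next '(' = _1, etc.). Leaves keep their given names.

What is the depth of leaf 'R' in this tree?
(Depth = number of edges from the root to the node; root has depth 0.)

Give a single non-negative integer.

Answer: 3

Derivation:
Newick: (Y,Q,((R,F,B),Z,(P,G)));
Naming internals by '(' encounter order: outermost '(' = _0, next = _1, ...
Query node: R
Path from root: _0 -> _1 -> _2 -> R
Depth of R: 3 (number of edges from root)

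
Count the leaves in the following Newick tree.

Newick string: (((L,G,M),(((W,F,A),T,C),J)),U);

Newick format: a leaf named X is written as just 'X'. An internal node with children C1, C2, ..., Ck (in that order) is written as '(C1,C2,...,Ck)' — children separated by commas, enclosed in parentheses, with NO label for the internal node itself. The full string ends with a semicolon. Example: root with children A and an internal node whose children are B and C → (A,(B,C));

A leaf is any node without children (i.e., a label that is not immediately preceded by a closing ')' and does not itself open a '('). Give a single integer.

Answer: 10

Derivation:
Newick: (((L,G,M),(((W,F,A),T,C),J)),U);
Scan left-to-right; a leaf is any maximal label run not followed by '(':
  pos 3: leaf 'L' → count = 1
  pos 5: leaf 'G' → count = 2
  pos 7: leaf 'M' → count = 3
  pos 13: leaf 'W' → count = 4
  pos 15: leaf 'F' → count = 5
  pos 17: leaf 'A' → count = 6
  pos 20: leaf 'T' → count = 7
  pos 22: leaf 'C' → count = 8
  pos 25: leaf 'J' → count = 9
  pos 29: leaf 'U' → count = 10
Total leaves: 10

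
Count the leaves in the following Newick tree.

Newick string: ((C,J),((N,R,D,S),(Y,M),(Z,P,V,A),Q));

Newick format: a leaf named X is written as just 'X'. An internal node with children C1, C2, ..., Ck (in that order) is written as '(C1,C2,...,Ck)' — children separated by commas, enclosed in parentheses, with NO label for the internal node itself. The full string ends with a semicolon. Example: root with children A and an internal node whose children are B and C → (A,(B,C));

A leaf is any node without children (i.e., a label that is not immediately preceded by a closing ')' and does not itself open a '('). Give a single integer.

Answer: 13

Derivation:
Newick: ((C,J),((N,R,D,S),(Y,M),(Z,P,V,A),Q));
Scan left-to-right; a leaf is any maximal label run not followed by '(':
  pos 2: leaf 'C' → count = 1
  pos 4: leaf 'J' → count = 2
  pos 9: leaf 'N' → count = 3
  pos 11: leaf 'R' → count = 4
  pos 13: leaf 'D' → count = 5
  pos 15: leaf 'S' → count = 6
  pos 19: leaf 'Y' → count = 7
  pos 21: leaf 'M' → count = 8
  pos 25: leaf 'Z' → count = 9
  pos 27: leaf 'P' → count = 10
  pos 29: leaf 'V' → count = 11
  pos 31: leaf 'A' → count = 12
  pos 34: leaf 'Q' → count = 13
Total leaves: 13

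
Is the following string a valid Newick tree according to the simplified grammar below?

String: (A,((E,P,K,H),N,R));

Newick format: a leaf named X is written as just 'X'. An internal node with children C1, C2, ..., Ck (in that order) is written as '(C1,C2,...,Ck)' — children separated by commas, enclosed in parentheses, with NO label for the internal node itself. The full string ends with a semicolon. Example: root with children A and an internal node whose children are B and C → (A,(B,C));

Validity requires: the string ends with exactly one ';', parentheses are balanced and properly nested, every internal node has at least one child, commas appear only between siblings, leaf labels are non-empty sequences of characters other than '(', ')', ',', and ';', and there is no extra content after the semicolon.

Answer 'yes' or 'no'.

Answer: yes

Derivation:
Input: (A,((E,P,K,H),N,R));
Paren balance: 3 '(' vs 3 ')' OK
Ends with single ';': True
Full parse: OK
Valid: True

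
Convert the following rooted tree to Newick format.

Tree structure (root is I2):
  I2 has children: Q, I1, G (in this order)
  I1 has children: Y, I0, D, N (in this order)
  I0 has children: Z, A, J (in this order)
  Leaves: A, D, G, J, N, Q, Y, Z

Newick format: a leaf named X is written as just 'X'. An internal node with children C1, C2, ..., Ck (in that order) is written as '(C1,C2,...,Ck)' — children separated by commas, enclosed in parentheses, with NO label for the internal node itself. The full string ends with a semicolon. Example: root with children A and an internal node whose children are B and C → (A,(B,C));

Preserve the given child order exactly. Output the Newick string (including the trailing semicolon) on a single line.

internal I2 with children ['Q', 'I1', 'G']
  leaf 'Q' → 'Q'
  internal I1 with children ['Y', 'I0', 'D', 'N']
    leaf 'Y' → 'Y'
    internal I0 with children ['Z', 'A', 'J']
      leaf 'Z' → 'Z'
      leaf 'A' → 'A'
      leaf 'J' → 'J'
    → '(Z,A,J)'
    leaf 'D' → 'D'
    leaf 'N' → 'N'
  → '(Y,(Z,A,J),D,N)'
  leaf 'G' → 'G'
→ '(Q,(Y,(Z,A,J),D,N),G)'
Final: (Q,(Y,(Z,A,J),D,N),G);

Answer: (Q,(Y,(Z,A,J),D,N),G);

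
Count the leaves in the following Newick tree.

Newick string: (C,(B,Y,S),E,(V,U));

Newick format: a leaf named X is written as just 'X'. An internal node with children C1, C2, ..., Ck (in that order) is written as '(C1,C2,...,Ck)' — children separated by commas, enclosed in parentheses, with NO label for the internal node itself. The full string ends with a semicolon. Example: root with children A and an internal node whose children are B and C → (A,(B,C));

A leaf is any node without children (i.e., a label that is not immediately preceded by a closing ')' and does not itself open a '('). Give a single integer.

Newick: (C,(B,Y,S),E,(V,U));
Scan left-to-right; a leaf is any maximal label run not followed by '(':
  pos 1: leaf 'C' → count = 1
  pos 4: leaf 'B' → count = 2
  pos 6: leaf 'Y' → count = 3
  pos 8: leaf 'S' → count = 4
  pos 11: leaf 'E' → count = 5
  pos 14: leaf 'V' → count = 6
  pos 16: leaf 'U' → count = 7
Total leaves: 7

Answer: 7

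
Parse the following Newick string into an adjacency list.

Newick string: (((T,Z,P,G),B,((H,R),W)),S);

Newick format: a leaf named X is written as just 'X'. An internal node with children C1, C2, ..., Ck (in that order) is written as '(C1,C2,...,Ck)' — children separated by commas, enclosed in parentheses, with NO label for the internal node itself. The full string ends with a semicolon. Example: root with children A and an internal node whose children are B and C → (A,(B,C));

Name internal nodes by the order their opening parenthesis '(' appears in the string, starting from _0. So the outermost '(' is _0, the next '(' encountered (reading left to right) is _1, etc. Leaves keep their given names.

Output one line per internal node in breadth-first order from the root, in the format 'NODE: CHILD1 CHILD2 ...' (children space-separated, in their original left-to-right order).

Answer: _0: _1 S
_1: _2 B _3
_2: T Z P G
_3: _4 W
_4: H R

Derivation:
Input: (((T,Z,P,G),B,((H,R),W)),S);
Scanning left-to-right, naming '(' by encounter order:
  pos 0: '(' -> open internal node _0 (depth 1)
  pos 1: '(' -> open internal node _1 (depth 2)
  pos 2: '(' -> open internal node _2 (depth 3)
  pos 10: ')' -> close internal node _2 (now at depth 2)
  pos 14: '(' -> open internal node _3 (depth 3)
  pos 15: '(' -> open internal node _4 (depth 4)
  pos 19: ')' -> close internal node _4 (now at depth 3)
  pos 22: ')' -> close internal node _3 (now at depth 2)
  pos 23: ')' -> close internal node _1 (now at depth 1)
  pos 26: ')' -> close internal node _0 (now at depth 0)
Total internal nodes: 5
BFS adjacency from root:
  _0: _1 S
  _1: _2 B _3
  _2: T Z P G
  _3: _4 W
  _4: H R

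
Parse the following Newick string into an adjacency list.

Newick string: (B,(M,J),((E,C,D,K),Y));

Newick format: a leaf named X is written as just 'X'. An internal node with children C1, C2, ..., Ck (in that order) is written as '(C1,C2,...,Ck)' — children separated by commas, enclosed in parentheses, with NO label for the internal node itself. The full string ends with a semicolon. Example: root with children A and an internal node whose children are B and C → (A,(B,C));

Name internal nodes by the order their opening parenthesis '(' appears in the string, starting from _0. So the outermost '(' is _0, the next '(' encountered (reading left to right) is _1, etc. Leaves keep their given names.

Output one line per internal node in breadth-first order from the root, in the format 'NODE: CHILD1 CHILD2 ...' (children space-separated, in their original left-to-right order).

Answer: _0: B _1 _2
_1: M J
_2: _3 Y
_3: E C D K

Derivation:
Input: (B,(M,J),((E,C,D,K),Y));
Scanning left-to-right, naming '(' by encounter order:
  pos 0: '(' -> open internal node _0 (depth 1)
  pos 3: '(' -> open internal node _1 (depth 2)
  pos 7: ')' -> close internal node _1 (now at depth 1)
  pos 9: '(' -> open internal node _2 (depth 2)
  pos 10: '(' -> open internal node _3 (depth 3)
  pos 18: ')' -> close internal node _3 (now at depth 2)
  pos 21: ')' -> close internal node _2 (now at depth 1)
  pos 22: ')' -> close internal node _0 (now at depth 0)
Total internal nodes: 4
BFS adjacency from root:
  _0: B _1 _2
  _1: M J
  _2: _3 Y
  _3: E C D K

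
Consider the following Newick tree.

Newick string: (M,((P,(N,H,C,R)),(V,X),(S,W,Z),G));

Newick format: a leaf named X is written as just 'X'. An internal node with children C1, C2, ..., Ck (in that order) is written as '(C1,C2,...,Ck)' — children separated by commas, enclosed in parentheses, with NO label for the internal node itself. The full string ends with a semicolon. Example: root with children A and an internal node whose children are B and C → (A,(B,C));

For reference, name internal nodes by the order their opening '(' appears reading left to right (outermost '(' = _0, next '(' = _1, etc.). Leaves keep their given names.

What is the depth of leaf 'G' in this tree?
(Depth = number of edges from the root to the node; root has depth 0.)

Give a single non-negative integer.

Newick: (M,((P,(N,H,C,R)),(V,X),(S,W,Z),G));
Naming internals by '(' encounter order: outermost '(' = _0, next = _1, ...
Query node: G
Path from root: _0 -> _1 -> G
Depth of G: 2 (number of edges from root)

Answer: 2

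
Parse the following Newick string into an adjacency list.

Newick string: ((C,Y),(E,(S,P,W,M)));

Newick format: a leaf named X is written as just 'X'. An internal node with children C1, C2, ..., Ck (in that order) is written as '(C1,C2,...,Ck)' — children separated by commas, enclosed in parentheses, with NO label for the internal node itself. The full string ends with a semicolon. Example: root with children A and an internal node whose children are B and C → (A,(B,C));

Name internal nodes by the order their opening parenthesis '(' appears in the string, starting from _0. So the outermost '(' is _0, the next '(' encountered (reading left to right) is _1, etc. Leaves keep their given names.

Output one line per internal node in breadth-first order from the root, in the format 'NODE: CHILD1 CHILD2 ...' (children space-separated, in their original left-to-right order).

Input: ((C,Y),(E,(S,P,W,M)));
Scanning left-to-right, naming '(' by encounter order:
  pos 0: '(' -> open internal node _0 (depth 1)
  pos 1: '(' -> open internal node _1 (depth 2)
  pos 5: ')' -> close internal node _1 (now at depth 1)
  pos 7: '(' -> open internal node _2 (depth 2)
  pos 10: '(' -> open internal node _3 (depth 3)
  pos 18: ')' -> close internal node _3 (now at depth 2)
  pos 19: ')' -> close internal node _2 (now at depth 1)
  pos 20: ')' -> close internal node _0 (now at depth 0)
Total internal nodes: 4
BFS adjacency from root:
  _0: _1 _2
  _1: C Y
  _2: E _3
  _3: S P W M

Answer: _0: _1 _2
_1: C Y
_2: E _3
_3: S P W M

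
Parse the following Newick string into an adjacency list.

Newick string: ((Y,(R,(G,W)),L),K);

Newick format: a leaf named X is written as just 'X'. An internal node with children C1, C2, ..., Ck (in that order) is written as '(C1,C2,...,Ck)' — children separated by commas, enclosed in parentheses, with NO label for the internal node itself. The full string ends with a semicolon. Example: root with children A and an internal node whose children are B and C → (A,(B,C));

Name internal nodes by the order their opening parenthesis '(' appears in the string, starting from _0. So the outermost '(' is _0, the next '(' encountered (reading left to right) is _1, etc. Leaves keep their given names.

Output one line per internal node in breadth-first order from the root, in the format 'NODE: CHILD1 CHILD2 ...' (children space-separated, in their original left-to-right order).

Input: ((Y,(R,(G,W)),L),K);
Scanning left-to-right, naming '(' by encounter order:
  pos 0: '(' -> open internal node _0 (depth 1)
  pos 1: '(' -> open internal node _1 (depth 2)
  pos 4: '(' -> open internal node _2 (depth 3)
  pos 7: '(' -> open internal node _3 (depth 4)
  pos 11: ')' -> close internal node _3 (now at depth 3)
  pos 12: ')' -> close internal node _2 (now at depth 2)
  pos 15: ')' -> close internal node _1 (now at depth 1)
  pos 18: ')' -> close internal node _0 (now at depth 0)
Total internal nodes: 4
BFS adjacency from root:
  _0: _1 K
  _1: Y _2 L
  _2: R _3
  _3: G W

Answer: _0: _1 K
_1: Y _2 L
_2: R _3
_3: G W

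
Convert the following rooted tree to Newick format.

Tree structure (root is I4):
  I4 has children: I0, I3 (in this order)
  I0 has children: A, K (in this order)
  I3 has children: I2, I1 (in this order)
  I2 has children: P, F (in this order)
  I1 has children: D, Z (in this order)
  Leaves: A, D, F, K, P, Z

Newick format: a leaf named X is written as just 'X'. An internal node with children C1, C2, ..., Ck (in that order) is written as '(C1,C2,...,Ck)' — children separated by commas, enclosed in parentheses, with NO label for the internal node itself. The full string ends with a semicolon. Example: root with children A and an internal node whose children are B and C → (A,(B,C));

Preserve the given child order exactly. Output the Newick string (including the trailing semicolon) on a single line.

internal I4 with children ['I0', 'I3']
  internal I0 with children ['A', 'K']
    leaf 'A' → 'A'
    leaf 'K' → 'K'
  → '(A,K)'
  internal I3 with children ['I2', 'I1']
    internal I2 with children ['P', 'F']
      leaf 'P' → 'P'
      leaf 'F' → 'F'
    → '(P,F)'
    internal I1 with children ['D', 'Z']
      leaf 'D' → 'D'
      leaf 'Z' → 'Z'
    → '(D,Z)'
  → '((P,F),(D,Z))'
→ '((A,K),((P,F),(D,Z)))'
Final: ((A,K),((P,F),(D,Z)));

Answer: ((A,K),((P,F),(D,Z)));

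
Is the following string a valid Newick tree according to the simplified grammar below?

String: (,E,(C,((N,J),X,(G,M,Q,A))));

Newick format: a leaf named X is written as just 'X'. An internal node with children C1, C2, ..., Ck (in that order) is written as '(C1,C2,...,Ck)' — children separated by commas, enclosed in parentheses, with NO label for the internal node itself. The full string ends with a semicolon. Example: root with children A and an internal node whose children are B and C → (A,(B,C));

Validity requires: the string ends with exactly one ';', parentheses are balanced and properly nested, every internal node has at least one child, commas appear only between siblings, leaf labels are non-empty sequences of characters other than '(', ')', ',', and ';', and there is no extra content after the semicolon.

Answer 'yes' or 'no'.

Input: (,E,(C,((N,J),X,(G,M,Q,A))));
Paren balance: 5 '(' vs 5 ')' OK
Ends with single ';': True
Full parse: FAILS (empty leaf label at pos 1)
Valid: False

Answer: no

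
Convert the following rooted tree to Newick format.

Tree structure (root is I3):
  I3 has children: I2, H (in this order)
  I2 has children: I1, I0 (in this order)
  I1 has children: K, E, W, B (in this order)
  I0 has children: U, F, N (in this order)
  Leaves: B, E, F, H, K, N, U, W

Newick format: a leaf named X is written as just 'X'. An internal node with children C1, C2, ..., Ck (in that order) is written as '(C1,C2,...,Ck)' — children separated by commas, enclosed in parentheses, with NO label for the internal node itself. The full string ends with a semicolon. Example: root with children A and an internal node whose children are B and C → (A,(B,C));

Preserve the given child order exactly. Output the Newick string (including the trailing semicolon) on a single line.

Answer: (((K,E,W,B),(U,F,N)),H);

Derivation:
internal I3 with children ['I2', 'H']
  internal I2 with children ['I1', 'I0']
    internal I1 with children ['K', 'E', 'W', 'B']
      leaf 'K' → 'K'
      leaf 'E' → 'E'
      leaf 'W' → 'W'
      leaf 'B' → 'B'
    → '(K,E,W,B)'
    internal I0 with children ['U', 'F', 'N']
      leaf 'U' → 'U'
      leaf 'F' → 'F'
      leaf 'N' → 'N'
    → '(U,F,N)'
  → '((K,E,W,B),(U,F,N))'
  leaf 'H' → 'H'
→ '(((K,E,W,B),(U,F,N)),H)'
Final: (((K,E,W,B),(U,F,N)),H);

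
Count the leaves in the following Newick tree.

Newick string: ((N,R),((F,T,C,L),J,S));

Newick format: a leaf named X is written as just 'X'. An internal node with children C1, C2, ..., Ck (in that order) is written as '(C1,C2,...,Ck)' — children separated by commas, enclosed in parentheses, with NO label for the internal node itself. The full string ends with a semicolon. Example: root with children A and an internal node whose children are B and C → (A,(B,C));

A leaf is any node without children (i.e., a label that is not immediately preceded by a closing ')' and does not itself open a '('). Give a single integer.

Newick: ((N,R),((F,T,C,L),J,S));
Scan left-to-right; a leaf is any maximal label run not followed by '(':
  pos 2: leaf 'N' → count = 1
  pos 4: leaf 'R' → count = 2
  pos 9: leaf 'F' → count = 3
  pos 11: leaf 'T' → count = 4
  pos 13: leaf 'C' → count = 5
  pos 15: leaf 'L' → count = 6
  pos 18: leaf 'J' → count = 7
  pos 20: leaf 'S' → count = 8
Total leaves: 8

Answer: 8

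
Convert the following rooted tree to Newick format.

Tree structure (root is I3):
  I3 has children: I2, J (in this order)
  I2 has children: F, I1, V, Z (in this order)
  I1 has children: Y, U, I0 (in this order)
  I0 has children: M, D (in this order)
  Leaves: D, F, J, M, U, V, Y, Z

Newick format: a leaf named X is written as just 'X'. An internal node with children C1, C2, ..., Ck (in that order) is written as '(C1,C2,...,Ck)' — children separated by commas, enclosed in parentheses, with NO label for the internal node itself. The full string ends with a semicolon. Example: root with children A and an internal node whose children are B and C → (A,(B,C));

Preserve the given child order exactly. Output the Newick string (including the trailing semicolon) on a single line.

Answer: ((F,(Y,U,(M,D)),V,Z),J);

Derivation:
internal I3 with children ['I2', 'J']
  internal I2 with children ['F', 'I1', 'V', 'Z']
    leaf 'F' → 'F'
    internal I1 with children ['Y', 'U', 'I0']
      leaf 'Y' → 'Y'
      leaf 'U' → 'U'
      internal I0 with children ['M', 'D']
        leaf 'M' → 'M'
        leaf 'D' → 'D'
      → '(M,D)'
    → '(Y,U,(M,D))'
    leaf 'V' → 'V'
    leaf 'Z' → 'Z'
  → '(F,(Y,U,(M,D)),V,Z)'
  leaf 'J' → 'J'
→ '((F,(Y,U,(M,D)),V,Z),J)'
Final: ((F,(Y,U,(M,D)),V,Z),J);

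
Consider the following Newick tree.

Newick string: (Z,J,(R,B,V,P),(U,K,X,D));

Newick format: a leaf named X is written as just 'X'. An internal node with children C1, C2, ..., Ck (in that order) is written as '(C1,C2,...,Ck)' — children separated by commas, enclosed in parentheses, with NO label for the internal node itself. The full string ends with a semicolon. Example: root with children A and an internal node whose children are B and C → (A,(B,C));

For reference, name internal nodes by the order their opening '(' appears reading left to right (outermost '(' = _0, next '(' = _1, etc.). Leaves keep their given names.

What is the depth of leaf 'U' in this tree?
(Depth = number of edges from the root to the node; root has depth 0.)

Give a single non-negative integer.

Newick: (Z,J,(R,B,V,P),(U,K,X,D));
Naming internals by '(' encounter order: outermost '(' = _0, next = _1, ...
Query node: U
Path from root: _0 -> _2 -> U
Depth of U: 2 (number of edges from root)

Answer: 2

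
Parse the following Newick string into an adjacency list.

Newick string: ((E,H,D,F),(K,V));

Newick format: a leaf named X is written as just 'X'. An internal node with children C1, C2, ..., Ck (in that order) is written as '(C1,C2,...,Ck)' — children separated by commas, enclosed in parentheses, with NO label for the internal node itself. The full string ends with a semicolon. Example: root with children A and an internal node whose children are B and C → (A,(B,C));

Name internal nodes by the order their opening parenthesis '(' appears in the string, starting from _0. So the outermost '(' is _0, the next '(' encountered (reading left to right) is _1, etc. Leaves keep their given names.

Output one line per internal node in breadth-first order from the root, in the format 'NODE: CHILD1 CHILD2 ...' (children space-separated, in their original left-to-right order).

Answer: _0: _1 _2
_1: E H D F
_2: K V

Derivation:
Input: ((E,H,D,F),(K,V));
Scanning left-to-right, naming '(' by encounter order:
  pos 0: '(' -> open internal node _0 (depth 1)
  pos 1: '(' -> open internal node _1 (depth 2)
  pos 9: ')' -> close internal node _1 (now at depth 1)
  pos 11: '(' -> open internal node _2 (depth 2)
  pos 15: ')' -> close internal node _2 (now at depth 1)
  pos 16: ')' -> close internal node _0 (now at depth 0)
Total internal nodes: 3
BFS adjacency from root:
  _0: _1 _2
  _1: E H D F
  _2: K V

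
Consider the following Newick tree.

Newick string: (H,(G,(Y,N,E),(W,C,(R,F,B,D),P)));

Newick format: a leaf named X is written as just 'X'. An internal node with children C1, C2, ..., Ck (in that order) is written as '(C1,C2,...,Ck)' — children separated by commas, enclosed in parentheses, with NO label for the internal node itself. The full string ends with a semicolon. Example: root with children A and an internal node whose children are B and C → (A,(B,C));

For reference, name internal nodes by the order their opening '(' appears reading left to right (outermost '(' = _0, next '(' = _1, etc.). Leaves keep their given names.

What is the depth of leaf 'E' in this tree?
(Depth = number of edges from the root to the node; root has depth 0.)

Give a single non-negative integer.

Newick: (H,(G,(Y,N,E),(W,C,(R,F,B,D),P)));
Naming internals by '(' encounter order: outermost '(' = _0, next = _1, ...
Query node: E
Path from root: _0 -> _1 -> _2 -> E
Depth of E: 3 (number of edges from root)

Answer: 3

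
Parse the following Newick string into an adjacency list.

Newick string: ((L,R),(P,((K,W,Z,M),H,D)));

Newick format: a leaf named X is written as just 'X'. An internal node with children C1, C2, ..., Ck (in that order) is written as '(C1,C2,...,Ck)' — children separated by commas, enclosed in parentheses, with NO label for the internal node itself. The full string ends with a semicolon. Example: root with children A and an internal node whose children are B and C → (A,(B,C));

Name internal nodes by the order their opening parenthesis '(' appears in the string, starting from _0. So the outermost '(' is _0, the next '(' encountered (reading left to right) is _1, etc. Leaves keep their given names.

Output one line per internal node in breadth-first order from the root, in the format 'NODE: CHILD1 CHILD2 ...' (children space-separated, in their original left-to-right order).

Answer: _0: _1 _2
_1: L R
_2: P _3
_3: _4 H D
_4: K W Z M

Derivation:
Input: ((L,R),(P,((K,W,Z,M),H,D)));
Scanning left-to-right, naming '(' by encounter order:
  pos 0: '(' -> open internal node _0 (depth 1)
  pos 1: '(' -> open internal node _1 (depth 2)
  pos 5: ')' -> close internal node _1 (now at depth 1)
  pos 7: '(' -> open internal node _2 (depth 2)
  pos 10: '(' -> open internal node _3 (depth 3)
  pos 11: '(' -> open internal node _4 (depth 4)
  pos 19: ')' -> close internal node _4 (now at depth 3)
  pos 24: ')' -> close internal node _3 (now at depth 2)
  pos 25: ')' -> close internal node _2 (now at depth 1)
  pos 26: ')' -> close internal node _0 (now at depth 0)
Total internal nodes: 5
BFS adjacency from root:
  _0: _1 _2
  _1: L R
  _2: P _3
  _3: _4 H D
  _4: K W Z M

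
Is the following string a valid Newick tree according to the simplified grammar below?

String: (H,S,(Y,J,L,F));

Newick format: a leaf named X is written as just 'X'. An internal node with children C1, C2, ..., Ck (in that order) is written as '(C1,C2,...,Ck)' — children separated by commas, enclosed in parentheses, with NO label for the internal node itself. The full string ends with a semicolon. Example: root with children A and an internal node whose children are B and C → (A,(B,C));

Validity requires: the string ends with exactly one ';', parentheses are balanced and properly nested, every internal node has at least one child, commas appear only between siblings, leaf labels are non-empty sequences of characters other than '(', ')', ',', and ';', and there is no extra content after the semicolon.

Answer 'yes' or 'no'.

Answer: yes

Derivation:
Input: (H,S,(Y,J,L,F));
Paren balance: 2 '(' vs 2 ')' OK
Ends with single ';': True
Full parse: OK
Valid: True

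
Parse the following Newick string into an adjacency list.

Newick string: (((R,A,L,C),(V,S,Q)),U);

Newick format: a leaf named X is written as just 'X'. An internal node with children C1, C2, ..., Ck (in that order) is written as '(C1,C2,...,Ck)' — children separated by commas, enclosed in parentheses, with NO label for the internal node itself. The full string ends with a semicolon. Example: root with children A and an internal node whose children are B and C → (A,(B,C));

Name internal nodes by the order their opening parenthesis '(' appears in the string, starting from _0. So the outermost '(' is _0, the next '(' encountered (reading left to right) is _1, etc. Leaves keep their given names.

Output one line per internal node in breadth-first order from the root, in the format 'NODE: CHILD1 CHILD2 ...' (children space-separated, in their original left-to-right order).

Input: (((R,A,L,C),(V,S,Q)),U);
Scanning left-to-right, naming '(' by encounter order:
  pos 0: '(' -> open internal node _0 (depth 1)
  pos 1: '(' -> open internal node _1 (depth 2)
  pos 2: '(' -> open internal node _2 (depth 3)
  pos 10: ')' -> close internal node _2 (now at depth 2)
  pos 12: '(' -> open internal node _3 (depth 3)
  pos 18: ')' -> close internal node _3 (now at depth 2)
  pos 19: ')' -> close internal node _1 (now at depth 1)
  pos 22: ')' -> close internal node _0 (now at depth 0)
Total internal nodes: 4
BFS adjacency from root:
  _0: _1 U
  _1: _2 _3
  _2: R A L C
  _3: V S Q

Answer: _0: _1 U
_1: _2 _3
_2: R A L C
_3: V S Q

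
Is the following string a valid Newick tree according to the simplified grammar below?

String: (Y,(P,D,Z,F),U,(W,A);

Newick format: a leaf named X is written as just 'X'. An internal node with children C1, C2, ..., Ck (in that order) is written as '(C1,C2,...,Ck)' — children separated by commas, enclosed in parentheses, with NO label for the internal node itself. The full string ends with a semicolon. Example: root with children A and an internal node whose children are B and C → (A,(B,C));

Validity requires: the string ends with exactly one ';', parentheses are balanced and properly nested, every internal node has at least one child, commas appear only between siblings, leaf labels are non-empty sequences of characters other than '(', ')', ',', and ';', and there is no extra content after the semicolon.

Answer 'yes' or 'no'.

Answer: no

Derivation:
Input: (Y,(P,D,Z,F),U,(W,A);
Paren balance: 3 '(' vs 2 ')' MISMATCH
Ends with single ';': True
Full parse: FAILS (expected , or ) at pos 20)
Valid: False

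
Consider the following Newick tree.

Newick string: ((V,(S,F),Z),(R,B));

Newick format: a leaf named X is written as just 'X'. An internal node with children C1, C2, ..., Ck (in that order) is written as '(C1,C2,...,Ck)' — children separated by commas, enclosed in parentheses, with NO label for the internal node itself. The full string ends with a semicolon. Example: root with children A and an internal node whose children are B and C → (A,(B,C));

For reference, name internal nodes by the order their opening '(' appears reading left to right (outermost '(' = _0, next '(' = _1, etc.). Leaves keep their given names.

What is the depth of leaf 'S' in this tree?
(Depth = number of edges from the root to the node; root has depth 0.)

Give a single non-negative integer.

Newick: ((V,(S,F),Z),(R,B));
Naming internals by '(' encounter order: outermost '(' = _0, next = _1, ...
Query node: S
Path from root: _0 -> _1 -> _2 -> S
Depth of S: 3 (number of edges from root)

Answer: 3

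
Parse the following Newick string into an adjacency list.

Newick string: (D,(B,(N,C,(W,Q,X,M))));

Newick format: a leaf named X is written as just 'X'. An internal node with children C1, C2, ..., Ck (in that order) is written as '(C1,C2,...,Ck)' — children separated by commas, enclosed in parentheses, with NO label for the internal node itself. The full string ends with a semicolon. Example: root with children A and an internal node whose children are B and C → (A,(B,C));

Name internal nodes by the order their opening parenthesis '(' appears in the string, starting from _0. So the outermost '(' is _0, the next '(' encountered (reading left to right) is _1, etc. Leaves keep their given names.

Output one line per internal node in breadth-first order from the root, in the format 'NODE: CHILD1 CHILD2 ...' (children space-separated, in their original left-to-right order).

Answer: _0: D _1
_1: B _2
_2: N C _3
_3: W Q X M

Derivation:
Input: (D,(B,(N,C,(W,Q,X,M))));
Scanning left-to-right, naming '(' by encounter order:
  pos 0: '(' -> open internal node _0 (depth 1)
  pos 3: '(' -> open internal node _1 (depth 2)
  pos 6: '(' -> open internal node _2 (depth 3)
  pos 11: '(' -> open internal node _3 (depth 4)
  pos 19: ')' -> close internal node _3 (now at depth 3)
  pos 20: ')' -> close internal node _2 (now at depth 2)
  pos 21: ')' -> close internal node _1 (now at depth 1)
  pos 22: ')' -> close internal node _0 (now at depth 0)
Total internal nodes: 4
BFS adjacency from root:
  _0: D _1
  _1: B _2
  _2: N C _3
  _3: W Q X M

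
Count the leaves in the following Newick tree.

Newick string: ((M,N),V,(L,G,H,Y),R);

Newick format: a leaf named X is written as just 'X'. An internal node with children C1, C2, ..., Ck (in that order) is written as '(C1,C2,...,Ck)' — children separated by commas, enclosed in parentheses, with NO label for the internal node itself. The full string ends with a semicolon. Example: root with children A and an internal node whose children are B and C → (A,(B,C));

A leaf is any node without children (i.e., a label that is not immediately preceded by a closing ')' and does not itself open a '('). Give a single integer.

Answer: 8

Derivation:
Newick: ((M,N),V,(L,G,H,Y),R);
Scan left-to-right; a leaf is any maximal label run not followed by '(':
  pos 2: leaf 'M' → count = 1
  pos 4: leaf 'N' → count = 2
  pos 7: leaf 'V' → count = 3
  pos 10: leaf 'L' → count = 4
  pos 12: leaf 'G' → count = 5
  pos 14: leaf 'H' → count = 6
  pos 16: leaf 'Y' → count = 7
  pos 19: leaf 'R' → count = 8
Total leaves: 8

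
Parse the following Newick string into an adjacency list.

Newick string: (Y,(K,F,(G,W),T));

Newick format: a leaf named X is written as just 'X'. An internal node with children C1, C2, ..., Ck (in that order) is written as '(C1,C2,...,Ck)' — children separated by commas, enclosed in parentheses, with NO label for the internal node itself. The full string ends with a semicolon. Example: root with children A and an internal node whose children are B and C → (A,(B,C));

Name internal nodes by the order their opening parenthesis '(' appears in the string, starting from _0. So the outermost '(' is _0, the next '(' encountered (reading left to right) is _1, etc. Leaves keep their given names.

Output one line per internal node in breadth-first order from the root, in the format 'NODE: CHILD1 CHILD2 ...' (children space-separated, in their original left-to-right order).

Answer: _0: Y _1
_1: K F _2 T
_2: G W

Derivation:
Input: (Y,(K,F,(G,W),T));
Scanning left-to-right, naming '(' by encounter order:
  pos 0: '(' -> open internal node _0 (depth 1)
  pos 3: '(' -> open internal node _1 (depth 2)
  pos 8: '(' -> open internal node _2 (depth 3)
  pos 12: ')' -> close internal node _2 (now at depth 2)
  pos 15: ')' -> close internal node _1 (now at depth 1)
  pos 16: ')' -> close internal node _0 (now at depth 0)
Total internal nodes: 3
BFS adjacency from root:
  _0: Y _1
  _1: K F _2 T
  _2: G W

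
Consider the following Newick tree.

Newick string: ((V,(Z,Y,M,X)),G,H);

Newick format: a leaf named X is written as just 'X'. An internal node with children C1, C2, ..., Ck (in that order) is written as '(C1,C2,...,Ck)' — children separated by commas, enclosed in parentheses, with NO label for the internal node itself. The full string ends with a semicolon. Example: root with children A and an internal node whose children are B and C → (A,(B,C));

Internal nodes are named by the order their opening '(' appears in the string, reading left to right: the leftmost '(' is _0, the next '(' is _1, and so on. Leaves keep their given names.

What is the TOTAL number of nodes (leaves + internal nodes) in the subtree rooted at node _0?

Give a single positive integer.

Newick: ((V,(Z,Y,M,X)),G,H);
Locate _0: it is the '(' at position 0 (the 1st '(' reading left to right).
Query: subtree rooted at _0
_0: subtree_size = 1 + 9
  _1: subtree_size = 1 + 6
    V: subtree_size = 1 + 0
    _2: subtree_size = 1 + 4
      Z: subtree_size = 1 + 0
      Y: subtree_size = 1 + 0
      M: subtree_size = 1 + 0
      X: subtree_size = 1 + 0
  G: subtree_size = 1 + 0
  H: subtree_size = 1 + 0
Total subtree size of _0: 10

Answer: 10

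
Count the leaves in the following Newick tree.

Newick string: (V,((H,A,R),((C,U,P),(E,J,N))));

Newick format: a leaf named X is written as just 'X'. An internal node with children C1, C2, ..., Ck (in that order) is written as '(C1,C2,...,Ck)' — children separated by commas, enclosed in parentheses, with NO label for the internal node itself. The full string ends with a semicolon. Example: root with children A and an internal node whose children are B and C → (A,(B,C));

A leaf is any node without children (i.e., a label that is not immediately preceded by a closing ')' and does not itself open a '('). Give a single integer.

Newick: (V,((H,A,R),((C,U,P),(E,J,N))));
Scan left-to-right; a leaf is any maximal label run not followed by '(':
  pos 1: leaf 'V' → count = 1
  pos 5: leaf 'H' → count = 2
  pos 7: leaf 'A' → count = 3
  pos 9: leaf 'R' → count = 4
  pos 14: leaf 'C' → count = 5
  pos 16: leaf 'U' → count = 6
  pos 18: leaf 'P' → count = 7
  pos 22: leaf 'E' → count = 8
  pos 24: leaf 'J' → count = 9
  pos 26: leaf 'N' → count = 10
Total leaves: 10

Answer: 10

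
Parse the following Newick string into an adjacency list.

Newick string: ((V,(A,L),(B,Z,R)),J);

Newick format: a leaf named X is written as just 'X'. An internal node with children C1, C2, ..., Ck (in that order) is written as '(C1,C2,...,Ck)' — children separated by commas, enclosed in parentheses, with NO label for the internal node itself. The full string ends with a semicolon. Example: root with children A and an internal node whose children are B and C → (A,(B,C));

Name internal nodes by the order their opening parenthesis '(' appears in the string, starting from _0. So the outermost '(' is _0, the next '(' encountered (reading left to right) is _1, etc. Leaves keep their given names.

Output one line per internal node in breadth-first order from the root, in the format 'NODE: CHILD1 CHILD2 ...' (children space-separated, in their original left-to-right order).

Input: ((V,(A,L),(B,Z,R)),J);
Scanning left-to-right, naming '(' by encounter order:
  pos 0: '(' -> open internal node _0 (depth 1)
  pos 1: '(' -> open internal node _1 (depth 2)
  pos 4: '(' -> open internal node _2 (depth 3)
  pos 8: ')' -> close internal node _2 (now at depth 2)
  pos 10: '(' -> open internal node _3 (depth 3)
  pos 16: ')' -> close internal node _3 (now at depth 2)
  pos 17: ')' -> close internal node _1 (now at depth 1)
  pos 20: ')' -> close internal node _0 (now at depth 0)
Total internal nodes: 4
BFS adjacency from root:
  _0: _1 J
  _1: V _2 _3
  _2: A L
  _3: B Z R

Answer: _0: _1 J
_1: V _2 _3
_2: A L
_3: B Z R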